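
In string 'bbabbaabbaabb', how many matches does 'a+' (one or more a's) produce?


Pattern 'a+' matches one or more consecutive a's.
String: 'bbabbaabbaabb'
Scanning for runs of a:
  Match 1: 'a' (length 1)
  Match 2: 'aa' (length 2)
  Match 3: 'aa' (length 2)
Total matches: 3

3


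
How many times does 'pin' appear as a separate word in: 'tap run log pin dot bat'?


Scanning each word for exact match 'pin':
  Word 1: 'tap' -> no
  Word 2: 'run' -> no
  Word 3: 'log' -> no
  Word 4: 'pin' -> MATCH
  Word 5: 'dot' -> no
  Word 6: 'bat' -> no
Total matches: 1

1


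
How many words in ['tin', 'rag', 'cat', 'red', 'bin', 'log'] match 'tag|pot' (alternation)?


Alternation 'tag|pot' matches either 'tag' or 'pot'.
Checking each word:
  'tin' -> no
  'rag' -> no
  'cat' -> no
  'red' -> no
  'bin' -> no
  'log' -> no
Matches: []
Count: 0

0


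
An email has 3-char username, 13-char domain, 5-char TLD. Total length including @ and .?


An email address has format: username@domain.tld
Username length: 3
'@' character: 1
Domain length: 13
'.' character: 1
TLD length: 5
Total = 3 + 1 + 13 + 1 + 5 = 23

23


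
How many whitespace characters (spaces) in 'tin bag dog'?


\s matches whitespace characters (spaces, tabs, etc.).
Text: 'tin bag dog'
This text has 3 words separated by spaces.
Number of spaces = number of words - 1 = 3 - 1 = 2

2


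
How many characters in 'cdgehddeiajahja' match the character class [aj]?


Character class [aj] matches any of: {a, j}
Scanning string 'cdgehddeiajahja' character by character:
  pos 0: 'c' -> no
  pos 1: 'd' -> no
  pos 2: 'g' -> no
  pos 3: 'e' -> no
  pos 4: 'h' -> no
  pos 5: 'd' -> no
  pos 6: 'd' -> no
  pos 7: 'e' -> no
  pos 8: 'i' -> no
  pos 9: 'a' -> MATCH
  pos 10: 'j' -> MATCH
  pos 11: 'a' -> MATCH
  pos 12: 'h' -> no
  pos 13: 'j' -> MATCH
  pos 14: 'a' -> MATCH
Total matches: 5

5


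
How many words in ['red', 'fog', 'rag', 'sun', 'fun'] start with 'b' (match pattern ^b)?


Pattern ^b anchors to start of word. Check which words begin with 'b':
  'red' -> no
  'fog' -> no
  'rag' -> no
  'sun' -> no
  'fun' -> no
Matching words: []
Count: 0

0


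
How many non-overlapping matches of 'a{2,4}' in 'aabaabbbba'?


Pattern 'a{2,4}' matches between 2 and 4 consecutive a's (greedy).
String: 'aabaabbbba'
Finding runs of a's and applying greedy matching:
  Run at pos 0: 'aa' (length 2)
  Run at pos 3: 'aa' (length 2)
  Run at pos 9: 'a' (length 1)
Matches: ['aa', 'aa']
Count: 2

2


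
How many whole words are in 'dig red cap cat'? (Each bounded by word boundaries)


Word boundaries (\b) mark the start/end of each word.
Text: 'dig red cap cat'
Splitting by whitespace:
  Word 1: 'dig'
  Word 2: 'red'
  Word 3: 'cap'
  Word 4: 'cat'
Total whole words: 4

4


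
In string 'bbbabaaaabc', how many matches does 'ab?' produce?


Pattern 'ab?' matches 'a' optionally followed by 'b'.
String: 'bbbabaaaabc'
Scanning left to right for 'a' then checking next char:
  Match 1: 'ab' (a followed by b)
  Match 2: 'a' (a not followed by b)
  Match 3: 'a' (a not followed by b)
  Match 4: 'a' (a not followed by b)
  Match 5: 'ab' (a followed by b)
Total matches: 5

5


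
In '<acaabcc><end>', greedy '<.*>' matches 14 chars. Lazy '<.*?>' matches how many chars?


Greedy '<.*>' tries to match as MUCH as possible.
Lazy '<.*?>' tries to match as LITTLE as possible.

String: '<acaabcc><end>'
Greedy '<.*>' starts at first '<' and extends to the LAST '>': '<acaabcc><end>' (14 chars)
Lazy '<.*?>' starts at first '<' and stops at the FIRST '>': '<acaabcc>' (9 chars)

9


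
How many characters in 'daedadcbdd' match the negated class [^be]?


Negated class [^be] matches any char NOT in {b, e}
Scanning 'daedadcbdd':
  pos 0: 'd' -> MATCH
  pos 1: 'a' -> MATCH
  pos 2: 'e' -> no (excluded)
  pos 3: 'd' -> MATCH
  pos 4: 'a' -> MATCH
  pos 5: 'd' -> MATCH
  pos 6: 'c' -> MATCH
  pos 7: 'b' -> no (excluded)
  pos 8: 'd' -> MATCH
  pos 9: 'd' -> MATCH
Total matches: 8

8


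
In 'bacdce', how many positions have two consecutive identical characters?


Looking for consecutive identical characters in 'bacdce':
  pos 0-1: 'b' vs 'a' -> different
  pos 1-2: 'a' vs 'c' -> different
  pos 2-3: 'c' vs 'd' -> different
  pos 3-4: 'd' vs 'c' -> different
  pos 4-5: 'c' vs 'e' -> different
Consecutive identical pairs: []
Count: 0

0


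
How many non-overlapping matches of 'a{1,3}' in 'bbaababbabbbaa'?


Pattern 'a{1,3}' matches between 1 and 3 consecutive a's (greedy).
String: 'bbaababbabbbaa'
Finding runs of a's and applying greedy matching:
  Run at pos 2: 'aa' (length 2)
  Run at pos 5: 'a' (length 1)
  Run at pos 8: 'a' (length 1)
  Run at pos 12: 'aa' (length 2)
Matches: ['aa', 'a', 'a', 'aa']
Count: 4

4


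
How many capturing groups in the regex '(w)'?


To count capturing groups, count each '(' that starts a group.
Pattern: '(w)'
Walking through the pattern:
  Position 0: '(' -> group #1
Total capturing groups: 1

1


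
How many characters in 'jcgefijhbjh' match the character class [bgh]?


Character class [bgh] matches any of: {b, g, h}
Scanning string 'jcgefijhbjh' character by character:
  pos 0: 'j' -> no
  pos 1: 'c' -> no
  pos 2: 'g' -> MATCH
  pos 3: 'e' -> no
  pos 4: 'f' -> no
  pos 5: 'i' -> no
  pos 6: 'j' -> no
  pos 7: 'h' -> MATCH
  pos 8: 'b' -> MATCH
  pos 9: 'j' -> no
  pos 10: 'h' -> MATCH
Total matches: 4

4


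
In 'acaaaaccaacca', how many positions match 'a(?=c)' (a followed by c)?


Lookahead 'a(?=c)' matches 'a' only when followed by 'c'.
String: 'acaaaaccaacca'
Checking each position where char is 'a':
  pos 0: 'a' -> MATCH (next='c')
  pos 2: 'a' -> no (next='a')
  pos 3: 'a' -> no (next='a')
  pos 4: 'a' -> no (next='a')
  pos 5: 'a' -> MATCH (next='c')
  pos 8: 'a' -> no (next='a')
  pos 9: 'a' -> MATCH (next='c')
Matching positions: [0, 5, 9]
Count: 3

3


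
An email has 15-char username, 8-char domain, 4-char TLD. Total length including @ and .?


An email address has format: username@domain.tld
Username length: 15
'@' character: 1
Domain length: 8
'.' character: 1
TLD length: 4
Total = 15 + 1 + 8 + 1 + 4 = 29

29


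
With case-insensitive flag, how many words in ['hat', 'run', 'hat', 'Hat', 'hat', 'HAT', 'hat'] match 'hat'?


Case-insensitive matching: compare each word's lowercase form to 'hat'.
  'hat' -> lower='hat' -> MATCH
  'run' -> lower='run' -> no
  'hat' -> lower='hat' -> MATCH
  'Hat' -> lower='hat' -> MATCH
  'hat' -> lower='hat' -> MATCH
  'HAT' -> lower='hat' -> MATCH
  'hat' -> lower='hat' -> MATCH
Matches: ['hat', 'hat', 'Hat', 'hat', 'HAT', 'hat']
Count: 6

6


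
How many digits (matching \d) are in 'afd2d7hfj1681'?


\d matches any digit 0-9.
Scanning 'afd2d7hfj1681':
  pos 3: '2' -> DIGIT
  pos 5: '7' -> DIGIT
  pos 9: '1' -> DIGIT
  pos 10: '6' -> DIGIT
  pos 11: '8' -> DIGIT
  pos 12: '1' -> DIGIT
Digits found: ['2', '7', '1', '6', '8', '1']
Total: 6

6


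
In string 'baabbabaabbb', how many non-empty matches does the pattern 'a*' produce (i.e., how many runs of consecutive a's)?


Pattern 'a*' matches zero or more a's. We want non-empty runs of consecutive a's.
String: 'baabbabaabbb'
Walking through the string to find runs of a's:
  Run 1: positions 1-2 -> 'aa'
  Run 2: positions 5-5 -> 'a'
  Run 3: positions 7-8 -> 'aa'
Non-empty runs found: ['aa', 'a', 'aa']
Count: 3

3


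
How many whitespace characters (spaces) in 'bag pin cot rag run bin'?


\s matches whitespace characters (spaces, tabs, etc.).
Text: 'bag pin cot rag run bin'
This text has 6 words separated by spaces.
Number of spaces = number of words - 1 = 6 - 1 = 5

5


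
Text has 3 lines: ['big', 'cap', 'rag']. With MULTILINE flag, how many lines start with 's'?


With MULTILINE flag, ^ matches the start of each line.
Lines: ['big', 'cap', 'rag']
Checking which lines start with 's':
  Line 1: 'big' -> no
  Line 2: 'cap' -> no
  Line 3: 'rag' -> no
Matching lines: []
Count: 0

0


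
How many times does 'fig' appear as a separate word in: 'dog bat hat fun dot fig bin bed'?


Scanning each word for exact match 'fig':
  Word 1: 'dog' -> no
  Word 2: 'bat' -> no
  Word 3: 'hat' -> no
  Word 4: 'fun' -> no
  Word 5: 'dot' -> no
  Word 6: 'fig' -> MATCH
  Word 7: 'bin' -> no
  Word 8: 'bed' -> no
Total matches: 1

1


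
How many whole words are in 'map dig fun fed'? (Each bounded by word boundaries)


Word boundaries (\b) mark the start/end of each word.
Text: 'map dig fun fed'
Splitting by whitespace:
  Word 1: 'map'
  Word 2: 'dig'
  Word 3: 'fun'
  Word 4: 'fed'
Total whole words: 4

4


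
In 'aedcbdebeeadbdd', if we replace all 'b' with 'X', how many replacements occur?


re.sub('b', 'X', text) replaces every occurrence of 'b' with 'X'.
Text: 'aedcbdebeeadbdd'
Scanning for 'b':
  pos 4: 'b' -> replacement #1
  pos 7: 'b' -> replacement #2
  pos 12: 'b' -> replacement #3
Total replacements: 3

3


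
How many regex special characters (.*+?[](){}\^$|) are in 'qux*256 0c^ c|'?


Regex special characters are: . * + ? [ ] ( ) { } \ ^ $ |
Scanning 'qux*256 0c^ c|':
  pos 3: '*' -> SPECIAL
  pos 10: '^' -> SPECIAL
  pos 13: '|' -> SPECIAL
Special chars found: ['*', '^', '|']
Total: 3

3


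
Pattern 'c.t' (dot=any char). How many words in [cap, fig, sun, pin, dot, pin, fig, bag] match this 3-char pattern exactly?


Pattern 'c.t' means: starts with 'c', any single char, ends with 't'.
Checking each word (must be exactly 3 chars):
  'cap' (len=3): no
  'fig' (len=3): no
  'sun' (len=3): no
  'pin' (len=3): no
  'dot' (len=3): no
  'pin' (len=3): no
  'fig' (len=3): no
  'bag' (len=3): no
Matching words: []
Total: 0

0


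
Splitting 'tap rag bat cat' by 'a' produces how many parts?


Splitting by 'a' breaks the string at each occurrence of the separator.
Text: 'tap rag bat cat'
Parts after split:
  Part 1: 't'
  Part 2: 'p r'
  Part 3: 'g b'
  Part 4: 't c'
  Part 5: 't'
Total parts: 5

5


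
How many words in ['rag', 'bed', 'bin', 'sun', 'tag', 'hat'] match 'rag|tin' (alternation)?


Alternation 'rag|tin' matches either 'rag' or 'tin'.
Checking each word:
  'rag' -> MATCH
  'bed' -> no
  'bin' -> no
  'sun' -> no
  'tag' -> no
  'hat' -> no
Matches: ['rag']
Count: 1

1


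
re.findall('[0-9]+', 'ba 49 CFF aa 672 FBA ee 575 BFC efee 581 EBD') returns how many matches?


Pattern '[0-9]+' finds one or more digits.
Text: 'ba 49 CFF aa 672 FBA ee 575 BFC efee 581 EBD'
Scanning for matches:
  Match 1: '49'
  Match 2: '672'
  Match 3: '575'
  Match 4: '581'
Total matches: 4

4


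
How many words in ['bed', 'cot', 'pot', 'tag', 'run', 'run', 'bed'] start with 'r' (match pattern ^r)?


Pattern ^r anchors to start of word. Check which words begin with 'r':
  'bed' -> no
  'cot' -> no
  'pot' -> no
  'tag' -> no
  'run' -> MATCH (starts with 'r')
  'run' -> MATCH (starts with 'r')
  'bed' -> no
Matching words: ['run', 'run']
Count: 2

2


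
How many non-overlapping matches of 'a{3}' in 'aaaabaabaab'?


Pattern 'a{3}' matches exactly 3 consecutive a's (greedy, non-overlapping).
String: 'aaaabaabaab'
Scanning for runs of a's:
  Run at pos 0: 'aaaa' (length 4) -> 1 match(es)
  Run at pos 5: 'aa' (length 2) -> 0 match(es)
  Run at pos 8: 'aa' (length 2) -> 0 match(es)
Matches found: ['aaa']
Total: 1

1


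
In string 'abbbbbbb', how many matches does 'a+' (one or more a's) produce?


Pattern 'a+' matches one or more consecutive a's.
String: 'abbbbbbb'
Scanning for runs of a:
  Match 1: 'a' (length 1)
Total matches: 1

1


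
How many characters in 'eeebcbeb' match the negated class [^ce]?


Negated class [^ce] matches any char NOT in {c, e}
Scanning 'eeebcbeb':
  pos 0: 'e' -> no (excluded)
  pos 1: 'e' -> no (excluded)
  pos 2: 'e' -> no (excluded)
  pos 3: 'b' -> MATCH
  pos 4: 'c' -> no (excluded)
  pos 5: 'b' -> MATCH
  pos 6: 'e' -> no (excluded)
  pos 7: 'b' -> MATCH
Total matches: 3

3


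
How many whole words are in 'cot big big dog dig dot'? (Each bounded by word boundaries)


Word boundaries (\b) mark the start/end of each word.
Text: 'cot big big dog dig dot'
Splitting by whitespace:
  Word 1: 'cot'
  Word 2: 'big'
  Word 3: 'big'
  Word 4: 'dog'
  Word 5: 'dig'
  Word 6: 'dot'
Total whole words: 6

6


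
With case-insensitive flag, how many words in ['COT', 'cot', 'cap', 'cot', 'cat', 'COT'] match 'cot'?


Case-insensitive matching: compare each word's lowercase form to 'cot'.
  'COT' -> lower='cot' -> MATCH
  'cot' -> lower='cot' -> MATCH
  'cap' -> lower='cap' -> no
  'cot' -> lower='cot' -> MATCH
  'cat' -> lower='cat' -> no
  'COT' -> lower='cot' -> MATCH
Matches: ['COT', 'cot', 'cot', 'COT']
Count: 4

4


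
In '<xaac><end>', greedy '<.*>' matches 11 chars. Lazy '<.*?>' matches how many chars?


Greedy '<.*>' tries to match as MUCH as possible.
Lazy '<.*?>' tries to match as LITTLE as possible.

String: '<xaac><end>'
Greedy '<.*>' starts at first '<' and extends to the LAST '>': '<xaac><end>' (11 chars)
Lazy '<.*?>' starts at first '<' and stops at the FIRST '>': '<xaac>' (6 chars)

6


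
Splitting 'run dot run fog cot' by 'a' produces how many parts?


Splitting by 'a' breaks the string at each occurrence of the separator.
Text: 'run dot run fog cot'
Parts after split:
  Part 1: 'run dot run fog cot'
Total parts: 1

1


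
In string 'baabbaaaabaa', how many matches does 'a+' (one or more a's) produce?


Pattern 'a+' matches one or more consecutive a's.
String: 'baabbaaaabaa'
Scanning for runs of a:
  Match 1: 'aa' (length 2)
  Match 2: 'aaaa' (length 4)
  Match 3: 'aa' (length 2)
Total matches: 3

3


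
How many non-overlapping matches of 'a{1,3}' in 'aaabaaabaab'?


Pattern 'a{1,3}' matches between 1 and 3 consecutive a's (greedy).
String: 'aaabaaabaab'
Finding runs of a's and applying greedy matching:
  Run at pos 0: 'aaa' (length 3)
  Run at pos 4: 'aaa' (length 3)
  Run at pos 8: 'aa' (length 2)
Matches: ['aaa', 'aaa', 'aa']
Count: 3

3


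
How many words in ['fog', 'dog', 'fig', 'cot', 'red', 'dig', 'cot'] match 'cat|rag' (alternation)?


Alternation 'cat|rag' matches either 'cat' or 'rag'.
Checking each word:
  'fog' -> no
  'dog' -> no
  'fig' -> no
  'cot' -> no
  'red' -> no
  'dig' -> no
  'cot' -> no
Matches: []
Count: 0

0


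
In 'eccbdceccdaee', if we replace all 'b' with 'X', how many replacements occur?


re.sub('b', 'X', text) replaces every occurrence of 'b' with 'X'.
Text: 'eccbdceccdaee'
Scanning for 'b':
  pos 3: 'b' -> replacement #1
Total replacements: 1

1


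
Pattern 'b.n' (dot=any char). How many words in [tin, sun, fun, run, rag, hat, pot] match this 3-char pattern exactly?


Pattern 'b.n' means: starts with 'b', any single char, ends with 'n'.
Checking each word (must be exactly 3 chars):
  'tin' (len=3): no
  'sun' (len=3): no
  'fun' (len=3): no
  'run' (len=3): no
  'rag' (len=3): no
  'hat' (len=3): no
  'pot' (len=3): no
Matching words: []
Total: 0

0


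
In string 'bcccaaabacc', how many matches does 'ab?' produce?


Pattern 'ab?' matches 'a' optionally followed by 'b'.
String: 'bcccaaabacc'
Scanning left to right for 'a' then checking next char:
  Match 1: 'a' (a not followed by b)
  Match 2: 'a' (a not followed by b)
  Match 3: 'ab' (a followed by b)
  Match 4: 'a' (a not followed by b)
Total matches: 4

4


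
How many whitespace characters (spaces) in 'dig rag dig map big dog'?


\s matches whitespace characters (spaces, tabs, etc.).
Text: 'dig rag dig map big dog'
This text has 6 words separated by spaces.
Number of spaces = number of words - 1 = 6 - 1 = 5

5


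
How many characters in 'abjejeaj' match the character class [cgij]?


Character class [cgij] matches any of: {c, g, i, j}
Scanning string 'abjejeaj' character by character:
  pos 0: 'a' -> no
  pos 1: 'b' -> no
  pos 2: 'j' -> MATCH
  pos 3: 'e' -> no
  pos 4: 'j' -> MATCH
  pos 5: 'e' -> no
  pos 6: 'a' -> no
  pos 7: 'j' -> MATCH
Total matches: 3

3


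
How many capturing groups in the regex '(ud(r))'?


To count capturing groups, count each '(' that starts a group.
Pattern: '(ud(r))'
Walking through the pattern:
  Position 0: '(' -> group #1
  Position 3: '(' -> group #2
Total capturing groups: 2

2


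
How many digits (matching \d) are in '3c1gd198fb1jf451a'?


\d matches any digit 0-9.
Scanning '3c1gd198fb1jf451a':
  pos 0: '3' -> DIGIT
  pos 2: '1' -> DIGIT
  pos 5: '1' -> DIGIT
  pos 6: '9' -> DIGIT
  pos 7: '8' -> DIGIT
  pos 10: '1' -> DIGIT
  pos 13: '4' -> DIGIT
  pos 14: '5' -> DIGIT
  pos 15: '1' -> DIGIT
Digits found: ['3', '1', '1', '9', '8', '1', '4', '5', '1']
Total: 9

9


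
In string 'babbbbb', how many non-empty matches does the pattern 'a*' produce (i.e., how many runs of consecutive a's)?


Pattern 'a*' matches zero or more a's. We want non-empty runs of consecutive a's.
String: 'babbbbb'
Walking through the string to find runs of a's:
  Run 1: positions 1-1 -> 'a'
Non-empty runs found: ['a']
Count: 1

1


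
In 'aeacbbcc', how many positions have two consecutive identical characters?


Looking for consecutive identical characters in 'aeacbbcc':
  pos 0-1: 'a' vs 'e' -> different
  pos 1-2: 'e' vs 'a' -> different
  pos 2-3: 'a' vs 'c' -> different
  pos 3-4: 'c' vs 'b' -> different
  pos 4-5: 'b' vs 'b' -> MATCH ('bb')
  pos 5-6: 'b' vs 'c' -> different
  pos 6-7: 'c' vs 'c' -> MATCH ('cc')
Consecutive identical pairs: ['bb', 'cc']
Count: 2

2


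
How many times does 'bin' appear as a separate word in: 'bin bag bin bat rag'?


Scanning each word for exact match 'bin':
  Word 1: 'bin' -> MATCH
  Word 2: 'bag' -> no
  Word 3: 'bin' -> MATCH
  Word 4: 'bat' -> no
  Word 5: 'rag' -> no
Total matches: 2

2


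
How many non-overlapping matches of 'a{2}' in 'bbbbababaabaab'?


Pattern 'a{2}' matches exactly 2 consecutive a's (greedy, non-overlapping).
String: 'bbbbababaabaab'
Scanning for runs of a's:
  Run at pos 4: 'a' (length 1) -> 0 match(es)
  Run at pos 6: 'a' (length 1) -> 0 match(es)
  Run at pos 8: 'aa' (length 2) -> 1 match(es)
  Run at pos 11: 'aa' (length 2) -> 1 match(es)
Matches found: ['aa', 'aa']
Total: 2

2


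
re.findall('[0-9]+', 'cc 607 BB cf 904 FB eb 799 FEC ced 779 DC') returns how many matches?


Pattern '[0-9]+' finds one or more digits.
Text: 'cc 607 BB cf 904 FB eb 799 FEC ced 779 DC'
Scanning for matches:
  Match 1: '607'
  Match 2: '904'
  Match 3: '799'
  Match 4: '779'
Total matches: 4

4


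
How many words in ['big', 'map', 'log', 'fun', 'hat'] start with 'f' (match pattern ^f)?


Pattern ^f anchors to start of word. Check which words begin with 'f':
  'big' -> no
  'map' -> no
  'log' -> no
  'fun' -> MATCH (starts with 'f')
  'hat' -> no
Matching words: ['fun']
Count: 1

1


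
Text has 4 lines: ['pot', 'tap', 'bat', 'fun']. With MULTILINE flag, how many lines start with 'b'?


With MULTILINE flag, ^ matches the start of each line.
Lines: ['pot', 'tap', 'bat', 'fun']
Checking which lines start with 'b':
  Line 1: 'pot' -> no
  Line 2: 'tap' -> no
  Line 3: 'bat' -> MATCH
  Line 4: 'fun' -> no
Matching lines: ['bat']
Count: 1

1


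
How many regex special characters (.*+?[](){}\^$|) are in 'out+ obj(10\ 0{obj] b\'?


Regex special characters are: . * + ? [ ] ( ) { } \ ^ $ |
Scanning 'out+ obj(10\ 0{obj] b\':
  pos 3: '+' -> SPECIAL
  pos 8: '(' -> SPECIAL
  pos 11: '\' -> SPECIAL
  pos 14: '{' -> SPECIAL
  pos 18: ']' -> SPECIAL
  pos 21: '\' -> SPECIAL
Special chars found: ['+', '(', '\\', '{', ']', '\\']
Total: 6

6


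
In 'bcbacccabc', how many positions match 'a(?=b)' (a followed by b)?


Lookahead 'a(?=b)' matches 'a' only when followed by 'b'.
String: 'bcbacccabc'
Checking each position where char is 'a':
  pos 3: 'a' -> no (next='c')
  pos 7: 'a' -> MATCH (next='b')
Matching positions: [7]
Count: 1

1


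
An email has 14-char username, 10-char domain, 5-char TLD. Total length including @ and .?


An email address has format: username@domain.tld
Username length: 14
'@' character: 1
Domain length: 10
'.' character: 1
TLD length: 5
Total = 14 + 1 + 10 + 1 + 5 = 31

31


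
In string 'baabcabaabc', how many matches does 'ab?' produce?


Pattern 'ab?' matches 'a' optionally followed by 'b'.
String: 'baabcabaabc'
Scanning left to right for 'a' then checking next char:
  Match 1: 'a' (a not followed by b)
  Match 2: 'ab' (a followed by b)
  Match 3: 'ab' (a followed by b)
  Match 4: 'a' (a not followed by b)
  Match 5: 'ab' (a followed by b)
Total matches: 5

5


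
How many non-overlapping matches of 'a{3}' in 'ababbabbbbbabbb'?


Pattern 'a{3}' matches exactly 3 consecutive a's (greedy, non-overlapping).
String: 'ababbabbbbbabbb'
Scanning for runs of a's:
  Run at pos 0: 'a' (length 1) -> 0 match(es)
  Run at pos 2: 'a' (length 1) -> 0 match(es)
  Run at pos 5: 'a' (length 1) -> 0 match(es)
  Run at pos 11: 'a' (length 1) -> 0 match(es)
Matches found: []
Total: 0

0


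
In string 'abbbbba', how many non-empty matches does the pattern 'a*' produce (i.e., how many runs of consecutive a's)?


Pattern 'a*' matches zero or more a's. We want non-empty runs of consecutive a's.
String: 'abbbbba'
Walking through the string to find runs of a's:
  Run 1: positions 0-0 -> 'a'
  Run 2: positions 6-6 -> 'a'
Non-empty runs found: ['a', 'a']
Count: 2

2


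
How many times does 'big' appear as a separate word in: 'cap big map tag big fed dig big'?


Scanning each word for exact match 'big':
  Word 1: 'cap' -> no
  Word 2: 'big' -> MATCH
  Word 3: 'map' -> no
  Word 4: 'tag' -> no
  Word 5: 'big' -> MATCH
  Word 6: 'fed' -> no
  Word 7: 'dig' -> no
  Word 8: 'big' -> MATCH
Total matches: 3

3


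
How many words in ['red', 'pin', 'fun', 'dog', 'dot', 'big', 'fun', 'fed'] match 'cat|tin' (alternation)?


Alternation 'cat|tin' matches either 'cat' or 'tin'.
Checking each word:
  'red' -> no
  'pin' -> no
  'fun' -> no
  'dog' -> no
  'dot' -> no
  'big' -> no
  'fun' -> no
  'fed' -> no
Matches: []
Count: 0

0


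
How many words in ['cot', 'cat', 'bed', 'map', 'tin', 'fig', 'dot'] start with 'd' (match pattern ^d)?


Pattern ^d anchors to start of word. Check which words begin with 'd':
  'cot' -> no
  'cat' -> no
  'bed' -> no
  'map' -> no
  'tin' -> no
  'fig' -> no
  'dot' -> MATCH (starts with 'd')
Matching words: ['dot']
Count: 1

1


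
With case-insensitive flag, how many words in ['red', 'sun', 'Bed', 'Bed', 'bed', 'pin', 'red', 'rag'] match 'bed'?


Case-insensitive matching: compare each word's lowercase form to 'bed'.
  'red' -> lower='red' -> no
  'sun' -> lower='sun' -> no
  'Bed' -> lower='bed' -> MATCH
  'Bed' -> lower='bed' -> MATCH
  'bed' -> lower='bed' -> MATCH
  'pin' -> lower='pin' -> no
  'red' -> lower='red' -> no
  'rag' -> lower='rag' -> no
Matches: ['Bed', 'Bed', 'bed']
Count: 3

3


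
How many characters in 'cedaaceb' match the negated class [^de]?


Negated class [^de] matches any char NOT in {d, e}
Scanning 'cedaaceb':
  pos 0: 'c' -> MATCH
  pos 1: 'e' -> no (excluded)
  pos 2: 'd' -> no (excluded)
  pos 3: 'a' -> MATCH
  pos 4: 'a' -> MATCH
  pos 5: 'c' -> MATCH
  pos 6: 'e' -> no (excluded)
  pos 7: 'b' -> MATCH
Total matches: 5

5


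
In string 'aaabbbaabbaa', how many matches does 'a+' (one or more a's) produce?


Pattern 'a+' matches one or more consecutive a's.
String: 'aaabbbaabbaa'
Scanning for runs of a:
  Match 1: 'aaa' (length 3)
  Match 2: 'aa' (length 2)
  Match 3: 'aa' (length 2)
Total matches: 3

3


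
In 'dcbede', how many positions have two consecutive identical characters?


Looking for consecutive identical characters in 'dcbede':
  pos 0-1: 'd' vs 'c' -> different
  pos 1-2: 'c' vs 'b' -> different
  pos 2-3: 'b' vs 'e' -> different
  pos 3-4: 'e' vs 'd' -> different
  pos 4-5: 'd' vs 'e' -> different
Consecutive identical pairs: []
Count: 0

0


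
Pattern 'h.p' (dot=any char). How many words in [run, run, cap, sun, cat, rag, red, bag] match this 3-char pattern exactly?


Pattern 'h.p' means: starts with 'h', any single char, ends with 'p'.
Checking each word (must be exactly 3 chars):
  'run' (len=3): no
  'run' (len=3): no
  'cap' (len=3): no
  'sun' (len=3): no
  'cat' (len=3): no
  'rag' (len=3): no
  'red' (len=3): no
  'bag' (len=3): no
Matching words: []
Total: 0

0


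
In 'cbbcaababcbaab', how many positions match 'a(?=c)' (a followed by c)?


Lookahead 'a(?=c)' matches 'a' only when followed by 'c'.
String: 'cbbcaababcbaab'
Checking each position where char is 'a':
  pos 4: 'a' -> no (next='a')
  pos 5: 'a' -> no (next='b')
  pos 7: 'a' -> no (next='b')
  pos 11: 'a' -> no (next='a')
  pos 12: 'a' -> no (next='b')
Matching positions: []
Count: 0

0


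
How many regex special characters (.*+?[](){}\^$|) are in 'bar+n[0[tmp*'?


Regex special characters are: . * + ? [ ] ( ) { } \ ^ $ |
Scanning 'bar+n[0[tmp*':
  pos 3: '+' -> SPECIAL
  pos 5: '[' -> SPECIAL
  pos 7: '[' -> SPECIAL
  pos 11: '*' -> SPECIAL
Special chars found: ['+', '[', '[', '*']
Total: 4

4


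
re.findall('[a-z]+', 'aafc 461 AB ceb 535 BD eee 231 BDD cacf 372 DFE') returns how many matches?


Pattern '[a-z]+' finds one or more lowercase letters.
Text: 'aafc 461 AB ceb 535 BD eee 231 BDD cacf 372 DFE'
Scanning for matches:
  Match 1: 'aafc'
  Match 2: 'ceb'
  Match 3: 'eee'
  Match 4: 'cacf'
Total matches: 4

4


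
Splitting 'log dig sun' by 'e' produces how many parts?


Splitting by 'e' breaks the string at each occurrence of the separator.
Text: 'log dig sun'
Parts after split:
  Part 1: 'log dig sun'
Total parts: 1

1


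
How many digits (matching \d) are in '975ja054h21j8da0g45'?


\d matches any digit 0-9.
Scanning '975ja054h21j8da0g45':
  pos 0: '9' -> DIGIT
  pos 1: '7' -> DIGIT
  pos 2: '5' -> DIGIT
  pos 5: '0' -> DIGIT
  pos 6: '5' -> DIGIT
  pos 7: '4' -> DIGIT
  pos 9: '2' -> DIGIT
  pos 10: '1' -> DIGIT
  pos 12: '8' -> DIGIT
  pos 15: '0' -> DIGIT
  pos 17: '4' -> DIGIT
  pos 18: '5' -> DIGIT
Digits found: ['9', '7', '5', '0', '5', '4', '2', '1', '8', '0', '4', '5']
Total: 12

12


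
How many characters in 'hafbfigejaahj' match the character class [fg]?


Character class [fg] matches any of: {f, g}
Scanning string 'hafbfigejaahj' character by character:
  pos 0: 'h' -> no
  pos 1: 'a' -> no
  pos 2: 'f' -> MATCH
  pos 3: 'b' -> no
  pos 4: 'f' -> MATCH
  pos 5: 'i' -> no
  pos 6: 'g' -> MATCH
  pos 7: 'e' -> no
  pos 8: 'j' -> no
  pos 9: 'a' -> no
  pos 10: 'a' -> no
  pos 11: 'h' -> no
  pos 12: 'j' -> no
Total matches: 3

3


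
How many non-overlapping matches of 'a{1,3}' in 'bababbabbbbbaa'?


Pattern 'a{1,3}' matches between 1 and 3 consecutive a's (greedy).
String: 'bababbabbbbbaa'
Finding runs of a's and applying greedy matching:
  Run at pos 1: 'a' (length 1)
  Run at pos 3: 'a' (length 1)
  Run at pos 6: 'a' (length 1)
  Run at pos 12: 'aa' (length 2)
Matches: ['a', 'a', 'a', 'aa']
Count: 4

4


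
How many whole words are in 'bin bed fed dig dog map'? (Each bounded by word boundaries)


Word boundaries (\b) mark the start/end of each word.
Text: 'bin bed fed dig dog map'
Splitting by whitespace:
  Word 1: 'bin'
  Word 2: 'bed'
  Word 3: 'fed'
  Word 4: 'dig'
  Word 5: 'dog'
  Word 6: 'map'
Total whole words: 6

6


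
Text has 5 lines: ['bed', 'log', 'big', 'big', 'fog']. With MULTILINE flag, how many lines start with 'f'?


With MULTILINE flag, ^ matches the start of each line.
Lines: ['bed', 'log', 'big', 'big', 'fog']
Checking which lines start with 'f':
  Line 1: 'bed' -> no
  Line 2: 'log' -> no
  Line 3: 'big' -> no
  Line 4: 'big' -> no
  Line 5: 'fog' -> MATCH
Matching lines: ['fog']
Count: 1

1


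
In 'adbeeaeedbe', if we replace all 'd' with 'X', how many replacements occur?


re.sub('d', 'X', text) replaces every occurrence of 'd' with 'X'.
Text: 'adbeeaeedbe'
Scanning for 'd':
  pos 1: 'd' -> replacement #1
  pos 8: 'd' -> replacement #2
Total replacements: 2

2


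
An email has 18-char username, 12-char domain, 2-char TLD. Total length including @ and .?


An email address has format: username@domain.tld
Username length: 18
'@' character: 1
Domain length: 12
'.' character: 1
TLD length: 2
Total = 18 + 1 + 12 + 1 + 2 = 34

34


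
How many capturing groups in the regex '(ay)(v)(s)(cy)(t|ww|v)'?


To count capturing groups, count each '(' that starts a group.
Pattern: '(ay)(v)(s)(cy)(t|ww|v)'
Walking through the pattern:
  Position 0: '(' -> group #1
  Position 4: '(' -> group #2
  Position 7: '(' -> group #3
  Position 10: '(' -> group #4
  Position 14: '(' -> group #5
Total capturing groups: 5

5


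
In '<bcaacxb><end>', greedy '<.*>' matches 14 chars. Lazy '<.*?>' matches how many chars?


Greedy '<.*>' tries to match as MUCH as possible.
Lazy '<.*?>' tries to match as LITTLE as possible.

String: '<bcaacxb><end>'
Greedy '<.*>' starts at first '<' and extends to the LAST '>': '<bcaacxb><end>' (14 chars)
Lazy '<.*?>' starts at first '<' and stops at the FIRST '>': '<bcaacxb>' (9 chars)

9


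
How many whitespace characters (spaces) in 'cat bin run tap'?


\s matches whitespace characters (spaces, tabs, etc.).
Text: 'cat bin run tap'
This text has 4 words separated by spaces.
Number of spaces = number of words - 1 = 4 - 1 = 3

3


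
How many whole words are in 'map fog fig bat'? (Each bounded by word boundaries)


Word boundaries (\b) mark the start/end of each word.
Text: 'map fog fig bat'
Splitting by whitespace:
  Word 1: 'map'
  Word 2: 'fog'
  Word 3: 'fig'
  Word 4: 'bat'
Total whole words: 4

4


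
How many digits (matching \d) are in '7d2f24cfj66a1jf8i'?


\d matches any digit 0-9.
Scanning '7d2f24cfj66a1jf8i':
  pos 0: '7' -> DIGIT
  pos 2: '2' -> DIGIT
  pos 4: '2' -> DIGIT
  pos 5: '4' -> DIGIT
  pos 9: '6' -> DIGIT
  pos 10: '6' -> DIGIT
  pos 12: '1' -> DIGIT
  pos 15: '8' -> DIGIT
Digits found: ['7', '2', '2', '4', '6', '6', '1', '8']
Total: 8

8


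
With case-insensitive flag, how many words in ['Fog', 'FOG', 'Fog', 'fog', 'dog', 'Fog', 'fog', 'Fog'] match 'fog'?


Case-insensitive matching: compare each word's lowercase form to 'fog'.
  'Fog' -> lower='fog' -> MATCH
  'FOG' -> lower='fog' -> MATCH
  'Fog' -> lower='fog' -> MATCH
  'fog' -> lower='fog' -> MATCH
  'dog' -> lower='dog' -> no
  'Fog' -> lower='fog' -> MATCH
  'fog' -> lower='fog' -> MATCH
  'Fog' -> lower='fog' -> MATCH
Matches: ['Fog', 'FOG', 'Fog', 'fog', 'Fog', 'fog', 'Fog']
Count: 7

7


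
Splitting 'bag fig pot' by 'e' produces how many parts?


Splitting by 'e' breaks the string at each occurrence of the separator.
Text: 'bag fig pot'
Parts after split:
  Part 1: 'bag fig pot'
Total parts: 1

1


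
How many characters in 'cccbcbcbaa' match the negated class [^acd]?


Negated class [^acd] matches any char NOT in {a, c, d}
Scanning 'cccbcbcbaa':
  pos 0: 'c' -> no (excluded)
  pos 1: 'c' -> no (excluded)
  pos 2: 'c' -> no (excluded)
  pos 3: 'b' -> MATCH
  pos 4: 'c' -> no (excluded)
  pos 5: 'b' -> MATCH
  pos 6: 'c' -> no (excluded)
  pos 7: 'b' -> MATCH
  pos 8: 'a' -> no (excluded)
  pos 9: 'a' -> no (excluded)
Total matches: 3

3


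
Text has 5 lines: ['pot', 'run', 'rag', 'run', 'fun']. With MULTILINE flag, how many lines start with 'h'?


With MULTILINE flag, ^ matches the start of each line.
Lines: ['pot', 'run', 'rag', 'run', 'fun']
Checking which lines start with 'h':
  Line 1: 'pot' -> no
  Line 2: 'run' -> no
  Line 3: 'rag' -> no
  Line 4: 'run' -> no
  Line 5: 'fun' -> no
Matching lines: []
Count: 0

0


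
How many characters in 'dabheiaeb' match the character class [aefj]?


Character class [aefj] matches any of: {a, e, f, j}
Scanning string 'dabheiaeb' character by character:
  pos 0: 'd' -> no
  pos 1: 'a' -> MATCH
  pos 2: 'b' -> no
  pos 3: 'h' -> no
  pos 4: 'e' -> MATCH
  pos 5: 'i' -> no
  pos 6: 'a' -> MATCH
  pos 7: 'e' -> MATCH
  pos 8: 'b' -> no
Total matches: 4

4


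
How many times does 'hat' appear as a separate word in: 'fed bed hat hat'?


Scanning each word for exact match 'hat':
  Word 1: 'fed' -> no
  Word 2: 'bed' -> no
  Word 3: 'hat' -> MATCH
  Word 4: 'hat' -> MATCH
Total matches: 2

2


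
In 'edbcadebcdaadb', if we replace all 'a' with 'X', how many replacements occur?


re.sub('a', 'X', text) replaces every occurrence of 'a' with 'X'.
Text: 'edbcadebcdaadb'
Scanning for 'a':
  pos 4: 'a' -> replacement #1
  pos 10: 'a' -> replacement #2
  pos 11: 'a' -> replacement #3
Total replacements: 3

3


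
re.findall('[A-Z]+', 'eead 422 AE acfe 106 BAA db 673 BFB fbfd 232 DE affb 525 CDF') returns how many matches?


Pattern '[A-Z]+' finds one or more uppercase letters.
Text: 'eead 422 AE acfe 106 BAA db 673 BFB fbfd 232 DE affb 525 CDF'
Scanning for matches:
  Match 1: 'AE'
  Match 2: 'BAA'
  Match 3: 'BFB'
  Match 4: 'DE'
  Match 5: 'CDF'
Total matches: 5

5


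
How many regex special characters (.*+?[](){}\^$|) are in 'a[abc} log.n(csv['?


Regex special characters are: . * + ? [ ] ( ) { } \ ^ $ |
Scanning 'a[abc} log.n(csv[':
  pos 1: '[' -> SPECIAL
  pos 5: '}' -> SPECIAL
  pos 10: '.' -> SPECIAL
  pos 12: '(' -> SPECIAL
  pos 16: '[' -> SPECIAL
Special chars found: ['[', '}', '.', '(', '[']
Total: 5

5


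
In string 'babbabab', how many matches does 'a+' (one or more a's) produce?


Pattern 'a+' matches one or more consecutive a's.
String: 'babbabab'
Scanning for runs of a:
  Match 1: 'a' (length 1)
  Match 2: 'a' (length 1)
  Match 3: 'a' (length 1)
Total matches: 3

3


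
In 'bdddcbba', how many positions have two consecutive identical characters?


Looking for consecutive identical characters in 'bdddcbba':
  pos 0-1: 'b' vs 'd' -> different
  pos 1-2: 'd' vs 'd' -> MATCH ('dd')
  pos 2-3: 'd' vs 'd' -> MATCH ('dd')
  pos 3-4: 'd' vs 'c' -> different
  pos 4-5: 'c' vs 'b' -> different
  pos 5-6: 'b' vs 'b' -> MATCH ('bb')
  pos 6-7: 'b' vs 'a' -> different
Consecutive identical pairs: ['dd', 'dd', 'bb']
Count: 3

3


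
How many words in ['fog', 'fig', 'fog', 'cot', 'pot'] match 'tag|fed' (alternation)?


Alternation 'tag|fed' matches either 'tag' or 'fed'.
Checking each word:
  'fog' -> no
  'fig' -> no
  'fog' -> no
  'cot' -> no
  'pot' -> no
Matches: []
Count: 0

0


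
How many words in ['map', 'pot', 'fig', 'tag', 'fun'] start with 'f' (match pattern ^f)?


Pattern ^f anchors to start of word. Check which words begin with 'f':
  'map' -> no
  'pot' -> no
  'fig' -> MATCH (starts with 'f')
  'tag' -> no
  'fun' -> MATCH (starts with 'f')
Matching words: ['fig', 'fun']
Count: 2

2


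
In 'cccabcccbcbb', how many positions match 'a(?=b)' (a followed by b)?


Lookahead 'a(?=b)' matches 'a' only when followed by 'b'.
String: 'cccabcccbcbb'
Checking each position where char is 'a':
  pos 3: 'a' -> MATCH (next='b')
Matching positions: [3]
Count: 1

1


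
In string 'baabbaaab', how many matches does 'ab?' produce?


Pattern 'ab?' matches 'a' optionally followed by 'b'.
String: 'baabbaaab'
Scanning left to right for 'a' then checking next char:
  Match 1: 'a' (a not followed by b)
  Match 2: 'ab' (a followed by b)
  Match 3: 'a' (a not followed by b)
  Match 4: 'a' (a not followed by b)
  Match 5: 'ab' (a followed by b)
Total matches: 5

5


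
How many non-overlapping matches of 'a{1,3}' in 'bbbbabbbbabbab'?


Pattern 'a{1,3}' matches between 1 and 3 consecutive a's (greedy).
String: 'bbbbabbbbabbab'
Finding runs of a's and applying greedy matching:
  Run at pos 4: 'a' (length 1)
  Run at pos 9: 'a' (length 1)
  Run at pos 12: 'a' (length 1)
Matches: ['a', 'a', 'a']
Count: 3

3


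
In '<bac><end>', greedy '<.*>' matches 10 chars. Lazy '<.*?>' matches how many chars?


Greedy '<.*>' tries to match as MUCH as possible.
Lazy '<.*?>' tries to match as LITTLE as possible.

String: '<bac><end>'
Greedy '<.*>' starts at first '<' and extends to the LAST '>': '<bac><end>' (10 chars)
Lazy '<.*?>' starts at first '<' and stops at the FIRST '>': '<bac>' (5 chars)

5


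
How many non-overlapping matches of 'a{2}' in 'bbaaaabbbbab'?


Pattern 'a{2}' matches exactly 2 consecutive a's (greedy, non-overlapping).
String: 'bbaaaabbbbab'
Scanning for runs of a's:
  Run at pos 2: 'aaaa' (length 4) -> 2 match(es)
  Run at pos 10: 'a' (length 1) -> 0 match(es)
Matches found: ['aa', 'aa']
Total: 2

2


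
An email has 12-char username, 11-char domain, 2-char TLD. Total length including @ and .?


An email address has format: username@domain.tld
Username length: 12
'@' character: 1
Domain length: 11
'.' character: 1
TLD length: 2
Total = 12 + 1 + 11 + 1 + 2 = 27

27


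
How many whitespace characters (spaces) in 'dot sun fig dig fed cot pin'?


\s matches whitespace characters (spaces, tabs, etc.).
Text: 'dot sun fig dig fed cot pin'
This text has 7 words separated by spaces.
Number of spaces = number of words - 1 = 7 - 1 = 6

6


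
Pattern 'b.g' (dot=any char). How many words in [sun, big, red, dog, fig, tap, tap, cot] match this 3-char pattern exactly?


Pattern 'b.g' means: starts with 'b', any single char, ends with 'g'.
Checking each word (must be exactly 3 chars):
  'sun' (len=3): no
  'big' (len=3): MATCH
  'red' (len=3): no
  'dog' (len=3): no
  'fig' (len=3): no
  'tap' (len=3): no
  'tap' (len=3): no
  'cot' (len=3): no
Matching words: ['big']
Total: 1

1


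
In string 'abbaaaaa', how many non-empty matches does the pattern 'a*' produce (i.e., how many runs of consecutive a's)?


Pattern 'a*' matches zero or more a's. We want non-empty runs of consecutive a's.
String: 'abbaaaaa'
Walking through the string to find runs of a's:
  Run 1: positions 0-0 -> 'a'
  Run 2: positions 3-7 -> 'aaaaa'
Non-empty runs found: ['a', 'aaaaa']
Count: 2

2


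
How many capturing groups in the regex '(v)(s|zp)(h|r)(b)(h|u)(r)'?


To count capturing groups, count each '(' that starts a group.
Pattern: '(v)(s|zp)(h|r)(b)(h|u)(r)'
Walking through the pattern:
  Position 0: '(' -> group #1
  Position 3: '(' -> group #2
  Position 9: '(' -> group #3
  Position 14: '(' -> group #4
  Position 17: '(' -> group #5
  Position 22: '(' -> group #6
Total capturing groups: 6

6


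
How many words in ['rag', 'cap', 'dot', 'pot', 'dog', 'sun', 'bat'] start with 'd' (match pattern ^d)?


Pattern ^d anchors to start of word. Check which words begin with 'd':
  'rag' -> no
  'cap' -> no
  'dot' -> MATCH (starts with 'd')
  'pot' -> no
  'dog' -> MATCH (starts with 'd')
  'sun' -> no
  'bat' -> no
Matching words: ['dot', 'dog']
Count: 2

2


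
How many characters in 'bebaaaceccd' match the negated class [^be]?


Negated class [^be] matches any char NOT in {b, e}
Scanning 'bebaaaceccd':
  pos 0: 'b' -> no (excluded)
  pos 1: 'e' -> no (excluded)
  pos 2: 'b' -> no (excluded)
  pos 3: 'a' -> MATCH
  pos 4: 'a' -> MATCH
  pos 5: 'a' -> MATCH
  pos 6: 'c' -> MATCH
  pos 7: 'e' -> no (excluded)
  pos 8: 'c' -> MATCH
  pos 9: 'c' -> MATCH
  pos 10: 'd' -> MATCH
Total matches: 7

7


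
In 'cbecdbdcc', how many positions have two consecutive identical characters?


Looking for consecutive identical characters in 'cbecdbdcc':
  pos 0-1: 'c' vs 'b' -> different
  pos 1-2: 'b' vs 'e' -> different
  pos 2-3: 'e' vs 'c' -> different
  pos 3-4: 'c' vs 'd' -> different
  pos 4-5: 'd' vs 'b' -> different
  pos 5-6: 'b' vs 'd' -> different
  pos 6-7: 'd' vs 'c' -> different
  pos 7-8: 'c' vs 'c' -> MATCH ('cc')
Consecutive identical pairs: ['cc']
Count: 1

1


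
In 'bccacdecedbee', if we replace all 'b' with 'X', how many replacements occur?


re.sub('b', 'X', text) replaces every occurrence of 'b' with 'X'.
Text: 'bccacdecedbee'
Scanning for 'b':
  pos 0: 'b' -> replacement #1
  pos 10: 'b' -> replacement #2
Total replacements: 2

2


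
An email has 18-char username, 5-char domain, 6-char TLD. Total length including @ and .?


An email address has format: username@domain.tld
Username length: 18
'@' character: 1
Domain length: 5
'.' character: 1
TLD length: 6
Total = 18 + 1 + 5 + 1 + 6 = 31

31


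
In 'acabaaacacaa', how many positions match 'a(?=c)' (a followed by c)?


Lookahead 'a(?=c)' matches 'a' only when followed by 'c'.
String: 'acabaaacacaa'
Checking each position where char is 'a':
  pos 0: 'a' -> MATCH (next='c')
  pos 2: 'a' -> no (next='b')
  pos 4: 'a' -> no (next='a')
  pos 5: 'a' -> no (next='a')
  pos 6: 'a' -> MATCH (next='c')
  pos 8: 'a' -> MATCH (next='c')
  pos 10: 'a' -> no (next='a')
Matching positions: [0, 6, 8]
Count: 3

3
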